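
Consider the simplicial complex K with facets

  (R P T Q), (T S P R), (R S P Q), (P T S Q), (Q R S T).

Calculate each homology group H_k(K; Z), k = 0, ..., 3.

K has 5 vertices, 10 edges, 10 triangles, 5 3-simplices.
rank ∂_0 = 0, rank ∂_1 = 4 ⇒ b_0 = 5 − 0 − 4 = 1; all invariant factors of ∂_1 are 1 so no torsion. So H_0 ≅ Z.
rank ∂_1 = 4, rank ∂_2 = 6 ⇒ b_1 = 10 − 4 − 6 = 0; all invariant factors of ∂_2 are 1 so no torsion. So H_1 ≅ 0.
rank ∂_2 = 6, rank ∂_3 = 4 ⇒ b_2 = 10 − 6 − 4 = 0; all invariant factors of ∂_3 are 1 so no torsion. So H_2 ≅ 0.
rank ∂_3 = 4, rank ∂_4 = 0 ⇒ b_3 = 5 − 4 − 0 = 1. So H_3 ≅ Z.

H_0 ≅ Z,  H_1 = 0,  H_2 = 0,  H_3 ≅ Z.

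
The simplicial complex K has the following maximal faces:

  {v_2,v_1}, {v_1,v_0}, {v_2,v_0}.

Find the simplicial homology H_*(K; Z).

H_0 ≅ Z,  H_1 ≅ Z.

Order the vertices as v_0 < v_1 < v_2. Listing each simplex with vertices in this order, K has dimension 1 with simplices:

  0-simplices (3): [v_0], [v_1], [v_2]
  1-simplices (3): [v_0,v_1], [v_0,v_2], [v_1,v_2]

giving chain groups C_0 ≅ Z^3, C_1 ≅ Z^3.

Boundary ∂_1: C_1 → C_0 is given by ∂[p,q] = [q] − [p]. For instance
  ∂[v_0,v_1] = [v_1] − [v_0].
As a 3×3 matrix over Z this has rank 2, with invariant factors (1,1).

Computing H_k = (kernel of ∂_k) / (image of ∂_{k+1}):

  H_0: rank C_0 − rank ∂_1 = 3 − 2 = 1, and the invariant factors of ∂_1 are all 1, so H_0 = Z.
  H_1: rank ker ∂_1 − rank ∂_2 = (3 − 2) − 0 = 1, and there is no ∂_2, so H_1 = Z.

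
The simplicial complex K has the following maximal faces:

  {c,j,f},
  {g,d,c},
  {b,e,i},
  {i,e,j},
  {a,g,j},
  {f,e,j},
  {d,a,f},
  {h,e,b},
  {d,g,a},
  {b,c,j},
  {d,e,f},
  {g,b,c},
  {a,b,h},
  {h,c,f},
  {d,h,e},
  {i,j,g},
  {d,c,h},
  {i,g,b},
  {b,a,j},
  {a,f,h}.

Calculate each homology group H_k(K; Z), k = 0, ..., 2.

H_0 ≅ Z,  H_1 ≅ Z ⊕ Z/2Z,  H_2 = 0.

Order the vertices as a < b < c < d < e < f < g < h < i < j. Listing each simplex with vertices in this order, K has dimension 2 with simplices:

  0-simplices (10): a, b, c, d, e, f, g, h, i, j
  1-simplices (30): ab, ad, af, ag, ah, aj, bc, be, bg, bh, bi, bj, cd, cf, cg, ch, cj, de, df, dg, dh, ef, eh, ei, ej, fh, fj, gi, gj, ij
  2-simplices (20): abh, abj, adf, adg, afh, agj, bcg, bcj, beh, bei, bgi, cdg, cdh, cfh, cfj, def, deh, efj, eij, gij

so the chain groups are C_0 ≅ Z^10, C_1 ≅ Z^30, C_2 ≅ Z^20.

The boundary map ∂_1: C_1 → C_0 sends each edge [p,q] (with p < q) to q − p.
The 10×30 boundary matrix has rank 9 and Smith normal form diag(1,1,1,1,1,1,1,1,1).

The boundary map ∂_2: C_2 → C_1 sends each 2-simplex [p,q,r] to [q,r] − [p,r] + [p,q]. For instance
  ∂efj = fj − ej + ef,
  ∂abj = bj − aj + ab.
The 30×20 boundary matrix has rank 20 and Smith normal form diag(1,1,1,1,1,1,1,1,1,1,1,1,1,1,1,1,1,1,1,2).

From H_k ≅ ker(∂_k) / im(∂_{k+1}) we obtain:

  H_0: rank C_0 − rank ∂_1 = 10 − 9 = 1, and the invariant factors of ∂_1 are all 1, so H_0 = Z.
  H_1: rank ker ∂_1 − rank ∂_2 = (30 − 9) − 20 = 1, and ∂_2 has invariant factor 2 > 1, so H_1 = Z ⊕ Z/2Z.
  H_2: rank ker ∂_2 − rank ∂_3 = (20 − 20) − 0 = 0, and there is no ∂_3, so H_2 = 0.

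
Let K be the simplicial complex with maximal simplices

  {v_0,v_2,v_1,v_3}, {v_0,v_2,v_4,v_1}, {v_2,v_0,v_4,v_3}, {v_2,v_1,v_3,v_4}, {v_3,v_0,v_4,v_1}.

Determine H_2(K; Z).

Take the total order v_0 < v_1 < v_2 < v_3 < v_4 on the vertex set. Then K (dimension 3) consists of the simplices:

  0-simplices (5): [v_0], [v_1], [v_2], [v_3], [v_4]
  1-simplices (10): [v_0,v_1], [v_0,v_2], [v_0,v_3], [v_0,v_4], [v_1,v_2], [v_1,v_3], [v_1,v_4], [v_2,v_3], [v_2,v_4], [v_3,v_4]
  2-simplices (10): [v_0,v_1,v_2], [v_0,v_1,v_3], [v_0,v_1,v_4], [v_0,v_2,v_3], [v_0,v_2,v_4], [v_0,v_3,v_4], [v_1,v_2,v_3], [v_1,v_2,v_4], [v_1,v_3,v_4], [v_2,v_3,v_4]
  3-simplices (5): [v_0,v_1,v_2,v_3], [v_0,v_1,v_2,v_4], [v_0,v_1,v_3,v_4], [v_0,v_2,v_3,v_4], [v_1,v_2,v_3,v_4]

giving chain groups C_0 ≅ Z^5, C_1 ≅ Z^10, C_2 ≅ Z^10, C_3 ≅ Z^5.

∂_1: C_1 → C_0 sends each edge [p,q] (with p < q) to q − p. For instance
  ∂[v_1,v_3] = [v_3] − [v_1].
This gives a 5×10 integer matrix of rank 4; reducing to Smith normal form yields diagonal entries (1,1,1,1).

∂_2: C_2 → C_1 sends each 2-simplex [p,q,r] to [q,r] − [p,r] + [p,q]. For instance
  ∂[v_1,v_3,v_4] = [v_3,v_4] − [v_1,v_4] + [v_1,v_3],
  ∂[v_0,v_1,v_4] = [v_1,v_4] − [v_0,v_4] + [v_0,v_1].
The 10×10 boundary matrix has rank 6 and Smith normal form diag(1,1,1,1,1,1).

The boundary map ∂_3: C_3 → C_2 sends each 3-simplex σ to the alternating sum Σ_i (−1)^i (σ with its i-th vertex removed). For instance
  ∂[v_0,v_2,v_3,v_4] = [v_2,v_3,v_4] − [v_0,v_3,v_4] + [v_0,v_2,v_4] − [v_0,v_2,v_3],
  ∂[v_0,v_1,v_2,v_4] = [v_1,v_2,v_4] − [v_0,v_2,v_4] + [v_0,v_1,v_4] − [v_0,v_1,v_2].
The resulting 10×5 matrix has rank 4, and its Smith normal form has invariant factors (1,1,1,1).

Computing H_k = (kernel of ∂_k) / (image of ∂_{k+1}):

  H_2: rank ker ∂_2 − rank ∂_3 = (10 − 6) − 4 = 0, and the invariant factors of ∂_3 are all 1, so H_2 = 0.

(K is a triangulation of the 3-sphere S^3.)

H_2 ≅ 0.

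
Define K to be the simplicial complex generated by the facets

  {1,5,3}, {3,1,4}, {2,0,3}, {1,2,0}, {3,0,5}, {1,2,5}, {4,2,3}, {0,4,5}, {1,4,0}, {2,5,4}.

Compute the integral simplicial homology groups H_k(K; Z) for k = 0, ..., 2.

H_0 ≅ Z,  H_1 ≅ Z_2,  H_2 = 0.

K has 6 vertices, 15 edges, 10 triangles.
rank ∂_0 = 0, rank ∂_1 = 5 ⇒ b_0 = 6 − 0 − 5 = 1; all invariant factors of ∂_1 are 1 so no torsion. So H_0 ≅ Z.
rank ∂_1 = 5, rank ∂_2 = 10 ⇒ b_1 = 15 − 5 − 10 = 0; ∂_2 has invariant factor(s) [2] giving torsion. So H_1 ≅ Z_2.
rank ∂_2 = 10, rank ∂_3 = 0 ⇒ b_2 = 10 − 10 − 0 = 0. So H_2 ≅ 0.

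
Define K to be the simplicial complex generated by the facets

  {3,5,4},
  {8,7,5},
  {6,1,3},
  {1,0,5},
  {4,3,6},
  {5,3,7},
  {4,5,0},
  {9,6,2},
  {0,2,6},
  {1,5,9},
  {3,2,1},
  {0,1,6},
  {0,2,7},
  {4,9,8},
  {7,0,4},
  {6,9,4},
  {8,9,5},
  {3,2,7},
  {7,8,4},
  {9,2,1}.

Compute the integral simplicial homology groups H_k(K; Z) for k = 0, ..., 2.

H_0 = Z,  H_1 = Z ⊕ Z/2,  H_2 = 0.

We work with the vertex ordering 0 < 1 < 2 < 3 < 4 < 5 < 6 < 7 < 8 < 9. The simplices of K, each written with vertices in increasing order, are:

  0-simplices (10): [0], [1], [2], [3], [4], [5], [6], [7], [8], [9]
  1-simplices (30): (30 of them)
  2-simplices (20): (20 of them)

so the chain groups are C_0 ≅ Z^10, C_1 ≅ Z^30, C_2 ≅ Z^20.

Boundary ∂_1: C_1 → C_0 sends each edge [p,q] (with p < q) to q − p. For instance
  ∂[0,4] = [4] − [0].
The resulting 10×30 matrix has rank 9, and its Smith normal form has invariant factors (1,1,1,1,1,1,1,1,1).

The boundary map ∂_2: C_2 → C_1 maps a triangle to the signed sum of its edges. For instance
  ∂[4,8,9] = [8,9] − [4,9] + [4,8],
  ∂[1,2,3] = [2,3] − [1,3] + [1,2].
This gives a 30×20 integer matrix of rank 20; reducing to Smith normal form yields diagonal entries (1,1,1,1,1,1,1,1,1,1,1,1,1,1,1,1,1,1,1,2).

Now H_k = ker ∂_k / im ∂_{k+1}, so:

  H_0: rank C_0 − rank ∂_1 = 10 − 9 = 1, and the invariant factors of ∂_1 are all 1, so H_0 = Z.
  H_1: rank ker ∂_1 − rank ∂_2 = (30 − 9) − 20 = 1, and ∂_2 has invariant factor 2 > 1, so H_1 = Z ⊕ Z/2.
  H_2: rank ker ∂_2 − rank ∂_3 = (20 − 20) − 0 = 0, and there is no ∂_3, so H_2 = 0.

(K is a triangulation of the Klein bottle.)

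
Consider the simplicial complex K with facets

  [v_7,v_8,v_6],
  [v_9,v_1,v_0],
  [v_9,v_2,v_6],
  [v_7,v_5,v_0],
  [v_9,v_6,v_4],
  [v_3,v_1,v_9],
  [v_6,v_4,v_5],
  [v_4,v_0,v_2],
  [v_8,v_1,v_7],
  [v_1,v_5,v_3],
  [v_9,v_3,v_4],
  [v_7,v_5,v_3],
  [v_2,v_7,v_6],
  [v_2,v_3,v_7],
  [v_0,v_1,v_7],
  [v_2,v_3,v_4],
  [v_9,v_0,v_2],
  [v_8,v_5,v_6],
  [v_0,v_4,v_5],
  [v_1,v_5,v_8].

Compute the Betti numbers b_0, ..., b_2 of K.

b_0 = 1, b_1 = 1, b_2 = 0.

Order the vertices as v_0 < v_1 < v_2 < v_3 < v_4 < v_5 < v_6 < v_7 < v_8 < v_9. Listing each simplex with vertices in this order, K has dimension 2 with simplices:

  0-simplices (10): [v_0], [v_1], [v_2], [v_3], [v_4], [v_5], [v_6], [v_7], [v_8], [v_9]
  1-simplices (30): (30 of them)
  2-simplices (20): (20 of them)

giving chain groups C_0 ≅ Z^10, C_1 ≅ Z^30, C_2 ≅ Z^20.

The boundary map ∂_1: C_1 → C_0 is given by ∂[p,q] = [q] − [p].
This gives a 10×30 integer matrix of rank 9; reducing to Smith normal form yields diagonal entries (1,1,1,1,1,1,1,1,1).

Boundary ∂_2: C_2 → C_1 sends each 2-simplex [p,q,r] to [q,r] − [p,r] + [p,q]. For instance
  ∂[v_0,v_1,v_9] = [v_1,v_9] − [v_0,v_9] + [v_0,v_1],
  ∂[v_3,v_5,v_7] = [v_5,v_7] − [v_3,v_7] + [v_3,v_5].
The 30×20 boundary matrix has rank 20 and Smith normal form diag(1,1,1,1,1,1,1,1,1,1,1,1,1,1,1,1,1,1,1,2).

Now H_k = ker ∂_k / im ∂_{k+1}, so:

  H_0: rank C_0 − rank ∂_1 = 10 − 9 = 1, and the invariant factors of ∂_1 are all 1, so H_0 ≅ Z.
  H_1: rank ker ∂_1 − rank ∂_2 = (30 − 9) − 20 = 1, and ∂_2 has invariant factor 2 > 1, so H_1 ≅ Z × Z/2.
  H_2: rank ker ∂_2 − rank ∂_3 = (20 − 20) − 0 = 0, and there is no ∂_3, so H_2 ≅ 0.

Hence the Betti numbers are b_0 = 1, b_1 = 1, b_2 = 0.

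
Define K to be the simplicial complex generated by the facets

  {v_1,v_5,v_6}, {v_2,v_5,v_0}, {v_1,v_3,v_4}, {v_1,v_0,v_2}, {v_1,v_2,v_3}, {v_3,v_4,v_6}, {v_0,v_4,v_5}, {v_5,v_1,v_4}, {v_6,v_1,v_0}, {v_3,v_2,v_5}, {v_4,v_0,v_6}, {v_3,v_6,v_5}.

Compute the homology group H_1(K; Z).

H_1 ≅ Z_2.

Order the vertices as v_0 < v_1 < v_2 < v_3 < v_4 < v_5 < v_6. Listing each simplex with vertices in this order, K has dimension 2 with simplices:

  0-simplices (7): [v_0], [v_1], [v_2], [v_3], [v_4], [v_5], [v_6]
  1-simplices (18): (18 of them)
  2-simplices (12): (12 of them)

so the chain groups are C_0 ≅ Z^7, C_1 ≅ Z^18, C_2 ≅ Z^12.

The boundary map ∂_1: C_1 → C_0 is given by ∂[p,q] = [q] − [p].
The 7×18 boundary matrix has rank 6 and Smith normal form diag(1,1,1,1,1,1).

The boundary map ∂_2: C_2 → C_1 acts by ∂[p,q,r] = [q,r] − [p,r] + [p,q]. For instance
  ∂[v_3,v_5,v_6] = [v_5,v_6] − [v_3,v_6] + [v_3,v_5],
  ∂[v_0,v_1,v_2] = [v_1,v_2] − [v_0,v_2] + [v_0,v_1].
As a 18×12 matrix over Z this has rank 12, with invariant factors (1,1,1,1,1,1,1,1,1,1,1,2).

From H_k ≅ ker(∂_k) / im(∂_{k+1}) we obtain:

  H_1: rank ker ∂_1 − rank ∂_2 = (18 − 6) − 12 = 0, and ∂_2 has invariant factor 2 > 1, so H_1 = Z_2.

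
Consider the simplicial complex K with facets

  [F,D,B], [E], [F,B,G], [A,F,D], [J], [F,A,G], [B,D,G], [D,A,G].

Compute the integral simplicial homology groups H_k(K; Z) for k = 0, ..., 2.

K has 7 vertices, 9 edges, 6 triangles.
rank ∂_0 = 0, rank ∂_1 = 4 ⇒ b_0 = 7 − 0 − 4 = 3; all invariant factors of ∂_1 are 1 so no torsion. So H_0 = Z^3.
rank ∂_1 = 4, rank ∂_2 = 5 ⇒ b_1 = 9 − 4 − 5 = 0; all invariant factors of ∂_2 are 1 so no torsion. So H_1 = 0.
rank ∂_2 = 5, rank ∂_3 = 0 ⇒ b_2 = 6 − 5 − 0 = 1. So H_2 = Z.

H_0 ≅ Z^3,  H_1 = 0,  H_2 ≅ Z.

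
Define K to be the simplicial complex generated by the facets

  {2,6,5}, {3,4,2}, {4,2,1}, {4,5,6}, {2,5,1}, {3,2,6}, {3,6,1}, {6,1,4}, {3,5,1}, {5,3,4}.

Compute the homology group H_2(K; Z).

We work with the vertex ordering 1 < 2 < 3 < 4 < 5 < 6. The simplices of K, each written with vertices in increasing order, are:

  0-simplices (6): [1], [2], [3], [4], [5], [6]
  1-simplices (15): [1,2], [1,3], [1,4], [1,5], [1,6], [2,3], [2,4], [2,5], [2,6], [3,4], [3,5], [3,6], [4,5], [4,6], [5,6]
  2-simplices (10): [1,2,4], [1,2,5], [1,3,5], [1,3,6], [1,4,6], [2,3,4], [2,3,6], [2,5,6], [3,4,5], [4,5,6]

Hence C_0 ≅ Z^6, C_1 ≅ Z^15, C_2 ≅ Z^10.

Boundary ∂_1: C_1 → C_0 is given by ∂[p,q] = [q] − [p]. For instance
  ∂[4,5] = [5] − [4].
The 6×15 boundary matrix has rank 5 and Smith normal form diag(1,1,1,1,1).

Boundary ∂_2: C_2 → C_1 sends each 2-simplex [p,q,r] to [q,r] − [p,r] + [p,q]. For instance
  ∂[1,3,6] = [3,6] − [1,6] + [1,3],
  ∂[3,4,5] = [4,5] − [3,5] + [3,4].
The 15×10 boundary matrix has rank 10 and Smith normal form diag(1,1,1,1,1,1,1,1,1,2).

Now H_k = ker ∂_k / im ∂_{k+1}, so:

  H_2: rank ker ∂_2 − rank ∂_3 = (10 − 10) − 0 = 0, and there is no ∂_3, so H_2 = 0.

H_2 ≅ 0.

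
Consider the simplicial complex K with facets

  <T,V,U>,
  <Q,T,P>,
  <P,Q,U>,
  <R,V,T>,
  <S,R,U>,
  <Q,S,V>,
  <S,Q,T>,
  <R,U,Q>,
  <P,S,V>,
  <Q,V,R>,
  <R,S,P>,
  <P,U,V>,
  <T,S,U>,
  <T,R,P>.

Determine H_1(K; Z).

H_1 ≅ Z^2.

K has 7 vertices, 21 edges, 14 triangles.
rank ∂_1 = 6, rank ∂_2 = 13 ⇒ b_1 = 21 − 6 − 13 = 2; all invariant factors of ∂_2 are 1 so no torsion. So H_1 = Z^2.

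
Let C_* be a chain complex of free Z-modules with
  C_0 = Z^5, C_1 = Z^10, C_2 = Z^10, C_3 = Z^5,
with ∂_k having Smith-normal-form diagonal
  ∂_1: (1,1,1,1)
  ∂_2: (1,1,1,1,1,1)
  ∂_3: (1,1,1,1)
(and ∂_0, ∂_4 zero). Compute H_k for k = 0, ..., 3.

H_0: b_0 = 5 − 0 − 4 = 1; torsion from ∂_1 factors > 1: none. So H_0 ≅ Z.
H_1: b_1 = 10 − 4 − 6 = 0; torsion from ∂_2 factors > 1: none. So H_1 ≅ 0.
H_2: b_2 = 10 − 6 − 4 = 0; torsion from ∂_3 factors > 1: none. So H_2 ≅ 0.
H_3: b_3 = 5 − 4 − 0 = 1; torsion from ∂_4 factors > 1: none. So H_3 ≅ Z.

H_0 ≅ Z,  H_1 = 0,  H_2 = 0,  H_3 ≅ Z.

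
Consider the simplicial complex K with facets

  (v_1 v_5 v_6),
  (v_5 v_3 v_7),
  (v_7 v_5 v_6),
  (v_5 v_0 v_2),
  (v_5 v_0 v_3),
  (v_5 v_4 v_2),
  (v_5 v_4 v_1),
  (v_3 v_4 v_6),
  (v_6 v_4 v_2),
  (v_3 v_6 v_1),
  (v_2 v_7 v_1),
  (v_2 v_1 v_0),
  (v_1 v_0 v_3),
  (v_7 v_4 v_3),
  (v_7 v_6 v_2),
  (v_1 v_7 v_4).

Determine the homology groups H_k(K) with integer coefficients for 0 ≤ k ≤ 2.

Take the total order v_0 < v_1 < v_2 < v_3 < v_4 < v_5 < v_6 < v_7 on the vertex set. Then K (dimension 2) consists of the simplices:

  0-simplices (8): [v_0], [v_1], [v_2], [v_3], [v_4], [v_5], [v_6], [v_7]
  1-simplices (24): (24 of them)
  2-simplices (16): (16 of them)

so the chain groups are C_0 ≅ Z^8, C_1 ≅ Z^24, C_2 ≅ Z^16.

Boundary ∂_1: C_1 → C_0 maps an edge to its endpoints' difference, ∂[p,q] = q − p. For instance
  ∂[v_0,v_2] = [v_2] − [v_0].
This gives a 8×24 integer matrix of rank 7; reducing to Smith normal form yields diagonal entries (1,1,1,1,1,1,1).

The boundary map ∂_2: C_2 → C_1 acts by ∂[p,q,r] = [q,r] − [p,r] + [p,q]. For instance
  ∂[v_1,v_3,v_6] = [v_3,v_6] − [v_1,v_6] + [v_1,v_3],
  ∂[v_2,v_4,v_5] = [v_4,v_5] − [v_2,v_5] + [v_2,v_4].
As a 24×16 matrix over Z this has rank 15, with invariant factors (1,1,1,1,1,1,1,1,1,1,1,1,1,1,1).

From H_k ≅ ker(∂_k) / im(∂_{k+1}) we obtain:

  H_0: rank C_0 − rank ∂_1 = 8 − 7 = 1, and the invariant factors of ∂_1 are all 1, so H_0 ≅ Z.
  H_1: rank ker ∂_1 − rank ∂_2 = (24 − 7) − 15 = 2, and the invariant factors of ∂_2 are all 1, so H_1 ≅ Z^2.
  H_2: rank ker ∂_2 − rank ∂_3 = (16 − 15) − 0 = 1, and there is no ∂_3, so H_2 ≅ Z.

(K is a triangulation of the torus T^2.)

H_0 = Z,  H_1 = Z^2,  H_2 = Z.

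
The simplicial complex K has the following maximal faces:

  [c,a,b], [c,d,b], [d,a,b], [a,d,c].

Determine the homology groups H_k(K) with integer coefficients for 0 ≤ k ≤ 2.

Take the total order a < b < c < d on the vertex set. Then K (dimension 2) consists of the simplices:

  0-simplices (4): a, b, c, d
  1-simplices (6): ab, ac, ad, bc, bd, cd
  2-simplices (4): abc, abd, acd, bcd

so the chain groups are C_0 ≅ Z^4, C_1 ≅ Z^6, C_2 ≅ Z^4.

∂_1: C_1 → C_0 is given by ∂[p,q] = [q] − [p]. For instance
  ∂bc = c − b.
As a 4×6 matrix over Z this has rank 3, with invariant factors (1,1,1).

Boundary ∂_2: C_2 → C_1 maps a triangle to the signed sum of its edges. For instance
  ∂bcd = cd − bd + bc,
  ∂abd = bd − ad + ab.
The resulting 6×4 matrix has rank 3, and its Smith normal form has invariant factors (1,1,1).

Now H_k = ker ∂_k / im ∂_{k+1}, so:

  H_0: rank C_0 − rank ∂_1 = 4 − 3 = 1, and the invariant factors of ∂_1 are all 1, so H_0 = Z.
  H_1: rank ker ∂_1 − rank ∂_2 = (6 − 3) − 3 = 0, and the invariant factors of ∂_2 are all 1, so H_1 = 0.
  H_2: rank ker ∂_2 − rank ∂_3 = (4 − 3) − 0 = 1, and there is no ∂_3, so H_2 = Z.

As a check, the Euler characteristic is 4 − 6 + 4 = 2, which agrees with 1 − 0 + 1 = 2.

H_0 ≅ Z,  H_1 = 0,  H_2 ≅ Z.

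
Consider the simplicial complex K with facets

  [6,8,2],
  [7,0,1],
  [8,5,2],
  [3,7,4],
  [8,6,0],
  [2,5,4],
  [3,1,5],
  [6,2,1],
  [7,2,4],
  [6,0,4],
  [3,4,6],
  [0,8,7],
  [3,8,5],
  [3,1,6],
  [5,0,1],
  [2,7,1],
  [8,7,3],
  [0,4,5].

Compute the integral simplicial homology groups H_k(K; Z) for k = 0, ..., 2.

K has 9 vertices, 27 edges, 18 triangles.
rank ∂_0 = 0, rank ∂_1 = 8 ⇒ b_0 = 9 − 0 − 8 = 1; all invariant factors of ∂_1 are 1 so no torsion. So H_0 ≅ Z.
rank ∂_1 = 8, rank ∂_2 = 17 ⇒ b_1 = 27 − 8 − 17 = 2; all invariant factors of ∂_2 are 1 so no torsion. So H_1 ≅ Z^2.
rank ∂_2 = 17, rank ∂_3 = 0 ⇒ b_2 = 18 − 17 − 0 = 1. So H_2 ≅ Z.

H_0 ≅ Z,  H_1 ≅ Z^2,  H_2 ≅ Z.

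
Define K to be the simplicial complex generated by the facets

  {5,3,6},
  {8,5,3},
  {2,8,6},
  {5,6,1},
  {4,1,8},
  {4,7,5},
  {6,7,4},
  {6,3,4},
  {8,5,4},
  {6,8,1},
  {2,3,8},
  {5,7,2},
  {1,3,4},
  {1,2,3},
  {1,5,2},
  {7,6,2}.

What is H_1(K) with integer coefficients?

H_1 = Z^2.

Fix the vertex order 1 < 2 < 3 < 4 < 5 < 6 < 7 < 8 and write every simplex with vertices in increasing order. Then dim K = 2 and the simplices of K are:

  0-simplices (8): [1], [2], [3], [4], [5], [6], [7], [8]
  1-simplices (24): (24 of them)
  2-simplices (16): [1,2,3], [1,2,5], [1,3,4], [1,4,8], [1,5,6], [1,6,8], [2,3,8], [2,5,7], [2,6,7], [2,6,8], [3,4,6], [3,5,6], [3,5,8], [4,5,7], [4,5,8], [4,6,7]

giving chain groups C_0 ≅ Z^8, C_1 ≅ Z^24, C_2 ≅ Z^16.

The boundary map ∂_1: C_1 → C_0 is given by ∂[p,q] = [q] − [p]. For instance
  ∂[3,5] = [5] − [3].
The 8×24 boundary matrix has rank 7 and Smith normal form diag(1,1,1,1,1,1,1).

Boundary ∂_2: C_2 → C_1 maps a triangle to the signed sum of its edges. For instance
  ∂[1,3,4] = [3,4] − [1,4] + [1,3],
  ∂[1,2,5] = [2,5] − [1,5] + [1,2].
The 24×16 boundary matrix has rank 15 and Smith normal form diag(1,1,1,1,1,1,1,1,1,1,1,1,1,1,1).

Now H_k = ker ∂_k / im ∂_{k+1}, so:

  H_1: rank ker ∂_1 − rank ∂_2 = (24 − 7) − 15 = 2, and the invariant factors of ∂_2 are all 1, so H_1 ≅ Z^2.

(K is a triangulation of the torus T^2.)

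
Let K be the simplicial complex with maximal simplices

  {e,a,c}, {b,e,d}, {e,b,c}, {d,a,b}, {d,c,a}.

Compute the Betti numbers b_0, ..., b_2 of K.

b_0 = 1, b_1 = 1, b_2 = 0.

We work with the vertex ordering a < b < c < d < e. The simplices of K, each written with vertices in increasing order, are:

  0-simplices (5): a, b, c, d, e
  1-simplices (10): ab, ac, ad, ae, bc, bd, be, cd, ce, de
  2-simplices (5): abd, acd, ace, bce, bde

so the chain groups are C_0 ≅ Z^5, C_1 ≅ Z^10, C_2 ≅ Z^5.

The boundary map ∂_1: C_1 → C_0 is given by ∂[p,q] = [q] − [p]. For instance
  ∂cd = d − c.
This gives a 5×10 integer matrix of rank 4; reducing to Smith normal form yields diagonal entries (1,1,1,1).

∂_2: C_2 → C_1 acts by ∂[p,q,r] = [q,r] − [p,r] + [p,q]. For instance
  ∂acd = cd − ad + ac,
  ∂bce = ce − be + bc.
As a 10×5 matrix over Z this has rank 5, with invariant factors (1,1,1,1,1).

Now H_k = ker ∂_k / im ∂_{k+1}, so:

  H_0: rank C_0 − rank ∂_1 = 5 − 4 = 1, and the invariant factors of ∂_1 are all 1, so H_0 ≅ Z.
  H_1: rank ker ∂_1 − rank ∂_2 = (10 − 4) − 5 = 1, and the invariant factors of ∂_2 are all 1, so H_1 ≅ Z.
  H_2: rank ker ∂_2 − rank ∂_3 = (5 − 5) − 0 = 0, and there is no ∂_3, so H_2 ≅ 0.

Hence the Betti numbers are b_0 = 1, b_1 = 1, b_2 = 0.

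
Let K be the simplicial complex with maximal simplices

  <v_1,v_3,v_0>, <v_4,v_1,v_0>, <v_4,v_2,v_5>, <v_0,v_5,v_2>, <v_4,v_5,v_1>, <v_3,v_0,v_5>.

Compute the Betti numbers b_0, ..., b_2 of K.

Order the vertices as v_0 < v_1 < v_2 < v_3 < v_4 < v_5. Listing each simplex with vertices in this order, K has dimension 2 with simplices:

  0-simplices (6): [v_0], [v_1], [v_2], [v_3], [v_4], [v_5]
  1-simplices (12): [v_0,v_1], [v_0,v_2], [v_0,v_3], [v_0,v_4], [v_0,v_5], [v_1,v_3], [v_1,v_4], [v_1,v_5], [v_2,v_4], [v_2,v_5], [v_3,v_5], [v_4,v_5]
  2-simplices (6): [v_0,v_1,v_3], [v_0,v_1,v_4], [v_0,v_2,v_5], [v_0,v_3,v_5], [v_1,v_4,v_5], [v_2,v_4,v_5]

so the chain groups are C_0 ≅ Z^6, C_1 ≅ Z^12, C_2 ≅ Z^6.

Boundary ∂_1: C_1 → C_0 is given by ∂[p,q] = [q] − [p].
This gives a 6×12 integer matrix of rank 5; reducing to Smith normal form yields diagonal entries (1,1,1,1,1).

Boundary ∂_2: C_2 → C_1 sends each 2-simplex [p,q,r] to [q,r] − [p,r] + [p,q]. For instance
  ∂[v_0,v_1,v_3] = [v_1,v_3] − [v_0,v_3] + [v_0,v_1],
  ∂[v_2,v_4,v_5] = [v_4,v_5] − [v_2,v_5] + [v_2,v_4].
As a 12×6 matrix over Z this has rank 6, with invariant factors (1,1,1,1,1,1).

Now H_k = ker ∂_k / im ∂_{k+1}, so:

  H_0: rank C_0 − rank ∂_1 = 6 − 5 = 1, and the invariant factors of ∂_1 are all 1, so H_0 ≅ Z.
  H_1: rank ker ∂_1 − rank ∂_2 = (12 − 5) − 6 = 1, and the invariant factors of ∂_2 are all 1, so H_1 ≅ Z.
  H_2: rank ker ∂_2 − rank ∂_3 = (6 − 6) − 0 = 0, and there is no ∂_3, so H_2 ≅ 0.

(K is a triangulation of the cylinder S^1 x I.)

Hence the Betti numbers are b_0 = 1, b_1 = 1, b_2 = 0.

b_0 = 1, b_1 = 1, b_2 = 0.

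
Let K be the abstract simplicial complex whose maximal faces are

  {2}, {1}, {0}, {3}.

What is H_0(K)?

H_0 = Z^4.

Order the vertices as 0 < 1 < 2 < 3. Listing each simplex with vertices in this order, K has dimension 0 with simplices:

  0-simplices (4): [0], [1], [2], [3]

giving chain groups C_0 ≅ Z^4.

From H_k ≅ ker(∂_k) / im(∂_{k+1}) we obtain:

  H_0: rank C_0 − rank ∂_1 = 4 − 0 = 4, and there is no ∂_1, so H_0 ≅ Z^4.

(K is a triangulation of a set of 4 points.)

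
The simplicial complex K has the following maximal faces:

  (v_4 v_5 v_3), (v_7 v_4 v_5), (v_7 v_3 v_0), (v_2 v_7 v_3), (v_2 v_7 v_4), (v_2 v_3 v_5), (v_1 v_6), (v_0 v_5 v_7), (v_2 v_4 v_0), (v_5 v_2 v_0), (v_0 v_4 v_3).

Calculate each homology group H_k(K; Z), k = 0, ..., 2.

H_0 = Z^2,  H_1 = Z/2,  H_2 = 0.

Take the total order v_0 < v_1 < v_2 < v_3 < v_4 < v_5 < v_6 < v_7 on the vertex set. Then K (dimension 2) consists of the simplices:

  0-simplices (8): [v_0], [v_1], [v_2], [v_3], [v_4], [v_5], [v_6], [v_7]
  1-simplices (16): (16 of them)
  2-simplices (10): [v_0,v_2,v_4], [v_0,v_2,v_5], [v_0,v_3,v_4], [v_0,v_3,v_7], [v_0,v_5,v_7], [v_2,v_3,v_5], [v_2,v_3,v_7], [v_2,v_4,v_7], [v_3,v_4,v_5], [v_4,v_5,v_7]

Hence C_0 ≅ Z^8, C_1 ≅ Z^16, C_2 ≅ Z^10.

The boundary map ∂_1: C_1 → C_0 maps an edge to its endpoints' difference, ∂[p,q] = q − p.
As a 8×16 matrix over Z this has rank 6, with invariant factors (1,1,1,1,1,1).

Boundary ∂_2: C_2 → C_1 maps a triangle to the signed sum of its edges. For instance
  ∂[v_4,v_5,v_7] = [v_5,v_7] − [v_4,v_7] + [v_4,v_5],
  ∂[v_3,v_4,v_5] = [v_4,v_5] − [v_3,v_5] + [v_3,v_4].
The resulting 16×10 matrix has rank 10, and its Smith normal form has invariant factors (1,1,1,1,1,1,1,1,1,2).

Now H_k = ker ∂_k / im ∂_{k+1}, so:

  H_0: rank C_0 − rank ∂_1 = 8 − 6 = 2, and the invariant factors of ∂_1 are all 1, so H_0 ≅ Z^2.
  H_1: rank ker ∂_1 − rank ∂_2 = (16 − 6) − 10 = 0, and ∂_2 has invariant factor 2 > 1, so H_1 ≅ Z/2.
  H_2: rank ker ∂_2 − rank ∂_3 = (10 − 10) − 0 = 0, and there is no ∂_3, so H_2 ≅ 0.

(K is a triangulation of the disjoint union of the 1-simplex and the real projective plane RP^2.)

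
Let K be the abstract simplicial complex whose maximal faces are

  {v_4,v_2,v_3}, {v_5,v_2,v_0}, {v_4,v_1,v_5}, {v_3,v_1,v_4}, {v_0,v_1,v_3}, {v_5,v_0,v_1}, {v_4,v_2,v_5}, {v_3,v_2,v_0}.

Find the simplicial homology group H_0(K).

Fix the vertex order v_0 < v_1 < v_2 < v_3 < v_4 < v_5 and write every simplex with vertices in increasing order. Then dim K = 2 and the simplices of K are:

  0-simplices (6): [v_0], [v_1], [v_2], [v_3], [v_4], [v_5]
  1-simplices (12): [v_0,v_1], [v_0,v_2], [v_0,v_3], [v_0,v_5], [v_1,v_3], [v_1,v_4], [v_1,v_5], [v_2,v_3], [v_2,v_4], [v_2,v_5], [v_3,v_4], [v_4,v_5]
  2-simplices (8): [v_0,v_1,v_3], [v_0,v_1,v_5], [v_0,v_2,v_3], [v_0,v_2,v_5], [v_1,v_3,v_4], [v_1,v_4,v_5], [v_2,v_3,v_4], [v_2,v_4,v_5]

so the chain groups are C_0 ≅ Z^6, C_1 ≅ Z^12, C_2 ≅ Z^8.

∂_1: C_1 → C_0 maps an edge to its endpoints' difference, ∂[p,q] = q − p.
As a 6×12 matrix over Z this has rank 5, with invariant factors (1,1,1,1,1).

Boundary ∂_2: C_2 → C_1 sends each 2-simplex [p,q,r] to [q,r] − [p,r] + [p,q]. For instance
  ∂[v_2,v_4,v_5] = [v_4,v_5] − [v_2,v_5] + [v_2,v_4],
  ∂[v_0,v_1,v_5] = [v_1,v_5] − [v_0,v_5] + [v_0,v_1].
The 12×8 boundary matrix has rank 7 and Smith normal form diag(1,1,1,1,1,1,1).

From H_k ≅ ker(∂_k) / im(∂_{k+1}) we obtain:

  H_0: rank C_0 − rank ∂_1 = 6 − 5 = 1, and the invariant factors of ∂_1 are all 1, so H_0 ≅ Z.

H_0 = Z.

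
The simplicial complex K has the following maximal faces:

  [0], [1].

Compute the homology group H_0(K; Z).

Take the total order 0 < 1 on the vertex set. Then K (dimension 0) consists of the simplices:

  0-simplices (2): [0], [1]

Hence C_0 ≅ Z^2.

Computing H_k = (kernel of ∂_k) / (image of ∂_{k+1}):

  H_0: rank C_0 − rank ∂_1 = 2 − 0 = 2, and there is no ∂_1, so H_0 = Z^2.

H_0 = Z^2.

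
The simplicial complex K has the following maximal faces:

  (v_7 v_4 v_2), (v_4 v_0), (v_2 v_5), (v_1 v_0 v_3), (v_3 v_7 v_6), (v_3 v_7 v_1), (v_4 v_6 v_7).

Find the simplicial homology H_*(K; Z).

H_0 ≅ Z,  H_1 ≅ Z,  H_2 = 0.

We work with the vertex ordering v_0 < v_1 < v_2 < v_3 < v_4 < v_5 < v_6 < v_7. The simplices of K, each written with vertices in increasing order, are:

  0-simplices (8): [v_0], [v_1], [v_2], [v_3], [v_4], [v_5], [v_6], [v_7]
  1-simplices (13): [v_0,v_1], [v_0,v_3], [v_0,v_4], [v_1,v_3], [v_1,v_7], [v_2,v_4], [v_2,v_5], [v_2,v_7], [v_3,v_6], [v_3,v_7], [v_4,v_6], [v_4,v_7], [v_6,v_7]
  2-simplices (5): [v_0,v_1,v_3], [v_1,v_3,v_7], [v_2,v_4,v_7], [v_3,v_6,v_7], [v_4,v_6,v_7]

Hence C_0 ≅ Z^8, C_1 ≅ Z^13, C_2 ≅ Z^5.

∂_1: C_1 → C_0 maps an edge to its endpoints' difference, ∂[p,q] = q − p.
The resulting 8×13 matrix has rank 7, and its Smith normal form has invariant factors (1,1,1,1,1,1,1).

The boundary map ∂_2: C_2 → C_1 maps a triangle to the signed sum of its edges. For instance
  ∂[v_1,v_3,v_7] = [v_3,v_7] − [v_1,v_7] + [v_1,v_3],
  ∂[v_4,v_6,v_7] = [v_6,v_7] − [v_4,v_7] + [v_4,v_6].
As a 13×5 matrix over Z this has rank 5, with invariant factors (1,1,1,1,1).

Computing H_k = (kernel of ∂_k) / (image of ∂_{k+1}):

  H_0: rank C_0 − rank ∂_1 = 8 − 7 = 1, and the invariant factors of ∂_1 are all 1, so H_0 = Z.
  H_1: rank ker ∂_1 − rank ∂_2 = (13 − 7) − 5 = 1, and the invariant factors of ∂_2 are all 1, so H_1 = Z.
  H_2: rank ker ∂_2 − rank ∂_3 = (5 − 5) − 0 = 0, and there is no ∂_3, so H_2 = 0.

As a check, the Euler characteristic is 8 − 13 + 5 = 0, which agrees with 1 − 1 + 0 = 0.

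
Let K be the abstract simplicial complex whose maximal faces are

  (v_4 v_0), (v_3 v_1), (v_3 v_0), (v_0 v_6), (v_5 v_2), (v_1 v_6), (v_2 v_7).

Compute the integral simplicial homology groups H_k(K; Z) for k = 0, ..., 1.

We work with the vertex ordering v_0 < v_1 < v_2 < v_3 < v_4 < v_5 < v_6 < v_7. The simplices of K, each written with vertices in increasing order, are:

  0-simplices (8): [v_0], [v_1], [v_2], [v_3], [v_4], [v_5], [v_6], [v_7]
  1-simplices (7): [v_0,v_3], [v_0,v_4], [v_0,v_6], [v_1,v_3], [v_1,v_6], [v_2,v_5], [v_2,v_7]

Hence C_0 ≅ Z^8, C_1 ≅ Z^7.

Boundary ∂_1: C_1 → C_0 sends each edge [p,q] (with p < q) to q − p.
The resulting 8×7 matrix has rank 6, and its Smith normal form has invariant factors (1,1,1,1,1,1).

From H_k ≅ ker(∂_k) / im(∂_{k+1}) we obtain:

  H_0: rank C_0 − rank ∂_1 = 8 − 6 = 2, and the invariant factors of ∂_1 are all 1, so H_0 = Z^2.
  H_1: rank ker ∂_1 − rank ∂_2 = (7 − 6) − 0 = 1, and there is no ∂_2, so H_1 = Z.

H_0 = Z^2,  H_1 = Z.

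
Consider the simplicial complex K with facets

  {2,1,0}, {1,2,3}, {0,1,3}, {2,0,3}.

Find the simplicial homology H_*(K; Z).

H_0 ≅ Z,  H_1 = 0,  H_2 ≅ Z.

Take the total order 0 < 1 < 2 < 3 on the vertex set. Then K (dimension 2) consists of the simplices:

  0-simplices (4): [0], [1], [2], [3]
  1-simplices (6): [0,1], [0,2], [0,3], [1,2], [1,3], [2,3]
  2-simplices (4): [0,1,2], [0,1,3], [0,2,3], [1,2,3]

Hence C_0 ≅ Z^4, C_1 ≅ Z^6, C_2 ≅ Z^4.

∂_1: C_1 → C_0 sends each edge [p,q] (with p < q) to q − p.
As a 4×6 matrix over Z this has rank 3, with invariant factors (1,1,1).

Boundary ∂_2: C_2 → C_1 acts by ∂[p,q,r] = [q,r] − [p,r] + [p,q]. For instance
  ∂[0,2,3] = [2,3] − [0,3] + [0,2],
  ∂[0,1,2] = [1,2] − [0,2] + [0,1].
This gives a 6×4 integer matrix of rank 3; reducing to Smith normal form yields diagonal entries (1,1,1).

Now H_k = ker ∂_k / im ∂_{k+1}, so:

  H_0: rank C_0 − rank ∂_1 = 4 − 3 = 1, and the invariant factors of ∂_1 are all 1, so H_0 ≅ Z.
  H_1: rank ker ∂_1 − rank ∂_2 = (6 − 3) − 3 = 0, and the invariant factors of ∂_2 are all 1, so H_1 ≅ 0.
  H_2: rank ker ∂_2 − rank ∂_3 = (4 − 3) − 0 = 1, and there is no ∂_3, so H_2 ≅ Z.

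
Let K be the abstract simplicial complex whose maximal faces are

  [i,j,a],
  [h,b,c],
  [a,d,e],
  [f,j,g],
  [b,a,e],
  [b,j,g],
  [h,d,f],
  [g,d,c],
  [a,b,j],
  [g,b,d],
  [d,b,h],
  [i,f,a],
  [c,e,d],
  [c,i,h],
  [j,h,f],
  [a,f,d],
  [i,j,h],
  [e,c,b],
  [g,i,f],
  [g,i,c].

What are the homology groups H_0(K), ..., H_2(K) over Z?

Take the total order a < b < c < d < e < f < g < h < i < j on the vertex set. Then K (dimension 2) consists of the simplices:

  0-simplices (10): a, b, c, d, e, f, g, h, i, j
  1-simplices (30): ab, ad, ae, af, ai, aj, bc, bd, be, bg, bh, bj, cd, ce, cg, ch, ci, de, df, dg, dh, fg, fh, fi, fj, gi, gj, hi, hj, ij
  2-simplices (20): abe, abj, ade, adf, afi, aij, bce, bch, bdg, bdh, bgj, cde, cdg, cgi, chi, dfh, fgi, fgj, fhj, hij

giving chain groups C_0 ≅ Z^10, C_1 ≅ Z^30, C_2 ≅ Z^20.

Boundary ∂_1: C_1 → C_0 maps an edge to its endpoints' difference, ∂[p,q] = q − p.
This gives a 10×30 integer matrix of rank 9; reducing to Smith normal form yields diagonal entries (1,1,1,1,1,1,1,1,1).

The boundary map ∂_2: C_2 → C_1 acts by ∂[p,q,r] = [q,r] − [p,r] + [p,q]. For instance
  ∂dfh = fh − dh + df,
  ∂abe = be − ae + ab.
The 30×20 boundary matrix has rank 20 and Smith normal form diag(1,1,1,1,1,1,1,1,1,1,1,1,1,1,1,1,1,1,1,2).

Now H_k = ker ∂_k / im ∂_{k+1}, so:

  H_0: rank C_0 − rank ∂_1 = 10 − 9 = 1, and the invariant factors of ∂_1 are all 1, so H_0 ≅ Z.
  H_1: rank ker ∂_1 − rank ∂_2 = (30 − 9) − 20 = 1, and ∂_2 has invariant factor 2 > 1, so H_1 ≅ Z ⊕ Z/2.
  H_2: rank ker ∂_2 − rank ∂_3 = (20 − 20) − 0 = 0, and there is no ∂_3, so H_2 ≅ 0.

H_0 = Z,  H_1 = Z ⊕ Z/2,  H_2 = 0.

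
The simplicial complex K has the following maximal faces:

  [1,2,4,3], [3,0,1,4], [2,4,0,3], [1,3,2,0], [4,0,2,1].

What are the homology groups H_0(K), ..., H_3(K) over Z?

We work with the vertex ordering 0 < 1 < 2 < 3 < 4. The simplices of K, each written with vertices in increasing order, are:

  0-simplices (5): [0], [1], [2], [3], [4]
  1-simplices (10): [0,1], [0,2], [0,3], [0,4], [1,2], [1,3], [1,4], [2,3], [2,4], [3,4]
  2-simplices (10): [0,1,2], [0,1,3], [0,1,4], [0,2,3], [0,2,4], [0,3,4], [1,2,3], [1,2,4], [1,3,4], [2,3,4]
  3-simplices (5): [0,1,2,3], [0,1,2,4], [0,1,3,4], [0,2,3,4], [1,2,3,4]

so the chain groups are C_0 ≅ Z^5, C_1 ≅ Z^10, C_2 ≅ Z^10, C_3 ≅ Z^5.

The boundary map ∂_1: C_1 → C_0 is given by ∂[p,q] = [q] − [p]. For instance
  ∂[3,4] = [4] − [3].
The 5×10 boundary matrix has rank 4 and Smith normal form diag(1,1,1,1).

Boundary ∂_2: C_2 → C_1 acts by ∂[p,q,r] = [q,r] − [p,r] + [p,q]. For instance
  ∂[1,3,4] = [3,4] − [1,4] + [1,3],
  ∂[2,3,4] = [3,4] − [2,4] + [2,3].
The 10×10 boundary matrix has rank 6 and Smith normal form diag(1,1,1,1,1,1).

The boundary map ∂_3: C_3 → C_2 sends each 3-simplex σ to the alternating sum Σ_i (−1)^i (σ with its i-th vertex removed). For instance
  ∂[0,2,3,4] = [2,3,4] − [0,3,4] + [0,2,4] − [0,2,3],
  ∂[0,1,2,4] = [1,2,4] − [0,2,4] + [0,1,4] − [0,1,2].
This gives a 10×5 integer matrix of rank 4; reducing to Smith normal form yields diagonal entries (1,1,1,1).

Computing H_k = (kernel of ∂_k) / (image of ∂_{k+1}):

  H_0: rank C_0 − rank ∂_1 = 5 − 4 = 1, and the invariant factors of ∂_1 are all 1, so H_0 ≅ Z.
  H_1: rank ker ∂_1 − rank ∂_2 = (10 − 4) − 6 = 0, and the invariant factors of ∂_2 are all 1, so H_1 ≅ 0.
  H_2: rank ker ∂_2 − rank ∂_3 = (10 − 6) − 4 = 0, and the invariant factors of ∂_3 are all 1, so H_2 ≅ 0.
  H_3: rank ker ∂_3 − rank ∂_4 = (5 − 4) − 0 = 1, and there is no ∂_4, so H_3 ≅ Z.

H_0 ≅ Z,  H_1 = 0,  H_2 = 0,  H_3 ≅ Z.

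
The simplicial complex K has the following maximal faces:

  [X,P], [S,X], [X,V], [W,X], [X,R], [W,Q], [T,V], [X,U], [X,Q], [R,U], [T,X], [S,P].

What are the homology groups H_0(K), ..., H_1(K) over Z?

Fix the vertex order P < Q < R < S < T < U < V < W < X and write every simplex with vertices in increasing order. Then dim K = 1 and the simplices of K are:

  0-simplices (9): P, Q, R, S, T, U, V, W, X
  1-simplices (12): PS, PX, QW, QX, RU, RX, SX, TV, TX, UX, VX, WX

Hence C_0 ≅ Z^9, C_1 ≅ Z^12.

The boundary map ∂_1: C_1 → C_0 is given by ∂[p,q] = [q] − [p].
As a 9×12 matrix over Z this has rank 8, with invariant factors (1,1,1,1,1,1,1,1).

Reading off H_k = ker ∂_k / im ∂_{k+1}:

  H_0: rank C_0 − rank ∂_1 = 9 − 8 = 1, and the invariant factors of ∂_1 are all 1, so H_0 ≅ Z.
  H_1: rank ker ∂_1 − rank ∂_2 = (12 − 8) − 0 = 4, and there is no ∂_2, so H_1 ≅ Z^4.

As a check, the Euler characteristic is 9 − 12 = -3, which agrees with 1 − 4 = -3.

H_0 = Z,  H_1 = Z^4.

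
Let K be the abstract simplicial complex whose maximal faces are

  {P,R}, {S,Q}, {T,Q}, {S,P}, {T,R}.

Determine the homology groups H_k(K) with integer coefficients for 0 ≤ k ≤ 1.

K has 5 vertices, 5 edges.
rank ∂_0 = 0, rank ∂_1 = 4 ⇒ b_0 = 5 − 0 − 4 = 1; all invariant factors of ∂_1 are 1 so no torsion. So H_0 = Z.
rank ∂_1 = 4, rank ∂_2 = 0 ⇒ b_1 = 5 − 4 − 0 = 1. So H_1 = Z.

H_0 = Z,  H_1 = Z.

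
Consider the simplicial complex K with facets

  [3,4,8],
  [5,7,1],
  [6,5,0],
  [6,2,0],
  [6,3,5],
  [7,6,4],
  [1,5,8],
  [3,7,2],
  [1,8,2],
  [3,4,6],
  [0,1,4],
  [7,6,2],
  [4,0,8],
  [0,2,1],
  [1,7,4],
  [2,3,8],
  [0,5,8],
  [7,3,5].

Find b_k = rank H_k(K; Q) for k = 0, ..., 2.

b_0 = 1, b_1 = 1, b_2 = 0.

K has 9 vertices, 27 edges, 18 triangles.
rank ∂_0 = 0, rank ∂_1 = 8 ⇒ b_0 = 9 − 0 − 8 = 1; all invariant factors of ∂_1 are 1 so no torsion. So H_0 = Z.
rank ∂_1 = 8, rank ∂_2 = 18 ⇒ b_1 = 27 − 8 − 18 = 1; ∂_2 has invariant factor(s) [2] giving torsion. So H_1 = Z ⊕ Z_2.
rank ∂_2 = 18, rank ∂_3 = 0 ⇒ b_2 = 18 − 18 − 0 = 0. So H_2 = 0.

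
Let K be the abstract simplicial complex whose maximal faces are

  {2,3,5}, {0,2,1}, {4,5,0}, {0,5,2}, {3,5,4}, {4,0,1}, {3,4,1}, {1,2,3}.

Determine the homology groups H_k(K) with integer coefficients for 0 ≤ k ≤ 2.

H_0 = Z,  H_1 = 0,  H_2 = Z.

Fix the vertex order 0 < 1 < 2 < 3 < 4 < 5 and write every simplex with vertices in increasing order. Then dim K = 2 and the simplices of K are:

  0-simplices (6): [0], [1], [2], [3], [4], [5]
  1-simplices (12): [0,1], [0,2], [0,4], [0,5], [1,2], [1,3], [1,4], [2,3], [2,5], [3,4], [3,5], [4,5]
  2-simplices (8): [0,1,2], [0,1,4], [0,2,5], [0,4,5], [1,2,3], [1,3,4], [2,3,5], [3,4,5]

giving chain groups C_0 ≅ Z^6, C_1 ≅ Z^12, C_2 ≅ Z^8.

Boundary ∂_1: C_1 → C_0 sends each edge [p,q] (with p < q) to q − p. For instance
  ∂[0,5] = [5] − [0].
The resulting 6×12 matrix has rank 5, and its Smith normal form has invariant factors (1,1,1,1,1).

∂_2: C_2 → C_1 sends each 2-simplex [p,q,r] to [q,r] − [p,r] + [p,q]. For instance
  ∂[0,4,5] = [4,5] − [0,5] + [0,4],
  ∂[1,2,3] = [2,3] − [1,3] + [1,2].
The 12×8 boundary matrix has rank 7 and Smith normal form diag(1,1,1,1,1,1,1).

From H_k ≅ ker(∂_k) / im(∂_{k+1}) we obtain:

  H_0: rank C_0 − rank ∂_1 = 6 − 5 = 1, and the invariant factors of ∂_1 are all 1, so H_0 = Z.
  H_1: rank ker ∂_1 − rank ∂_2 = (12 − 5) − 7 = 0, and the invariant factors of ∂_2 are all 1, so H_1 = 0.
  H_2: rank ker ∂_2 − rank ∂_3 = (8 − 7) − 0 = 1, and there is no ∂_3, so H_2 = Z.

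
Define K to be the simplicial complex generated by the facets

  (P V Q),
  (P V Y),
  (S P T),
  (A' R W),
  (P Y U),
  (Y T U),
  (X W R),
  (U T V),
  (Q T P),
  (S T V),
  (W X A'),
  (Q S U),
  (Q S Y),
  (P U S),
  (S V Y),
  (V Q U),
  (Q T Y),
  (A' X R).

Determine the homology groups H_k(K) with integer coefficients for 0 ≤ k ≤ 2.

H_0 ≅ Z^2,  H_1 ≅ Z^2,  H_2 ≅ Z^2.

We work with the vertex ordering P < Q < R < S < T < U < V < W < X < Y < A'. The simplices of K, each written with vertices in increasing order, are:

  0-simplices (11): [P], [Q], [R], [S], [T], [U], [V], [W], [X], [Y], [A']
  1-simplices (27): (27 of them)
  2-simplices (18): (18 of them)

so the chain groups are C_0 ≅ Z^11, C_1 ≅ Z^27, C_2 ≅ Z^18.

Boundary ∂_1: C_1 → C_0 is given by ∂[p,q] = [q] − [p]. For instance
  ∂[S,T] = [T] − [S].
As a 11×27 matrix over Z this has rank 9, with invariant factors (1,1,1,1,1,1,1,1,1).

The boundary map ∂_2: C_2 → C_1 sends each 2-simplex [p,q,r] to [q,r] − [p,r] + [p,q]. For instance
  ∂[T,U,V] = [U,V] − [T,V] + [T,U],
  ∂[P,Q,T] = [Q,T] − [P,T] + [P,Q].
The resulting 27×18 matrix has rank 16, and its Smith normal form has invariant factors (1,1,1,1,1,1,1,1,1,1,1,1,1,1,1,1).

Now H_k = ker ∂_k / im ∂_{k+1}, so:

  H_0: rank C_0 − rank ∂_1 = 11 − 9 = 2, and the invariant factors of ∂_1 are all 1, so H_0 ≅ Z^2.
  H_1: rank ker ∂_1 − rank ∂_2 = (27 − 9) − 16 = 2, and the invariant factors of ∂_2 are all 1, so H_1 ≅ Z^2.
  H_2: rank ker ∂_2 − rank ∂_3 = (18 − 16) − 0 = 2, and there is no ∂_3, so H_2 ≅ Z^2.

As a check, the Euler characteristic is 11 − 27 + 18 = 2, which agrees with 2 − 2 + 2 = 2.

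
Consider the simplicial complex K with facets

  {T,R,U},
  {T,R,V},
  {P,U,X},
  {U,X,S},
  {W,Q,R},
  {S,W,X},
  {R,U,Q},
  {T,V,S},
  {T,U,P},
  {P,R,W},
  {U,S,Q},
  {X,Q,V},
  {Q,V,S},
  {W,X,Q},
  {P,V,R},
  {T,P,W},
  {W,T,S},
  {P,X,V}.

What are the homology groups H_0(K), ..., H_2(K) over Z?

H_0 = Z,  H_1 = Z ⊕ Z/2,  H_2 = 0.

Fix the vertex order P < Q < R < S < T < U < V < W < X and write every simplex with vertices in increasing order. Then dim K = 2 and the simplices of K are:

  0-simplices (9): P, Q, R, S, T, U, V, W, X
  1-simplices (27): PR, PT, PU, PV, PW, PX, QR, QS, QU, QV, QW, QX, RT, RU, RV, RW, ST, SU, SV, SW, SX, TU, TV, TW, UX, VX, WX
  2-simplices (18): PRV, PRW, PTU, PTW, PUX, PVX, QRU, QRW, QSU, QSV, QVX, QWX, RTU, RTV, STV, STW, SUX, SWX

giving chain groups C_0 ≅ Z^9, C_1 ≅ Z^27, C_2 ≅ Z^18.

The boundary map ∂_1: C_1 → C_0 maps an edge to its endpoints' difference, ∂[p,q] = q − p. For instance
  ∂QU = U − Q.
This gives a 9×27 integer matrix of rank 8; reducing to Smith normal form yields diagonal entries (1,1,1,1,1,1,1,1).

Boundary ∂_2: C_2 → C_1 sends each 2-simplex [p,q,r] to [q,r] − [p,r] + [p,q]. For instance
  ∂QSV = SV − QV + QS,
  ∂PUX = UX − PX + PU.
The 27×18 boundary matrix has rank 18 and Smith normal form diag(1,1,1,1,1,1,1,1,1,1,1,1,1,1,1,1,1,2).

Reading off H_k = ker ∂_k / im ∂_{k+1}:

  H_0: rank C_0 − rank ∂_1 = 9 − 8 = 1, and the invariant factors of ∂_1 are all 1, so H_0 ≅ Z.
  H_1: rank ker ∂_1 − rank ∂_2 = (27 − 8) − 18 = 1, and ∂_2 has invariant factor 2 > 1, so H_1 ≅ Z ⊕ Z/2.
  H_2: rank ker ∂_2 − rank ∂_3 = (18 − 18) − 0 = 0, and there is no ∂_3, so H_2 ≅ 0.

As a check, the Euler characteristic is 9 − 27 + 18 = 0, which agrees with 1 − 1 + 0 = 0.
(K is a triangulation of the Klein bottle.)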